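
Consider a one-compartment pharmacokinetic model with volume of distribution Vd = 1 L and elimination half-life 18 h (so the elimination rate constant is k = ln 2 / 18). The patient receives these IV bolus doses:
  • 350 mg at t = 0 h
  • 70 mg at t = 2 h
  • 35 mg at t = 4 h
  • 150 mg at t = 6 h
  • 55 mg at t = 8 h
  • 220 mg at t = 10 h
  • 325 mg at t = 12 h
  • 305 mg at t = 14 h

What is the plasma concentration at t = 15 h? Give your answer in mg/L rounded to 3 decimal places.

k = ln 2 / 18 = 0.03851 per h
Dose 1 (350 mg at t=0 h): 350·exp(−0.03851·15) = 196.431 mg/L
Dose 2 (70 mg at t=2 h): 70·exp(−0.03851·13) = 42.431 mg/L
Dose 3 (35 mg at t=4 h): 35·exp(−0.03851·11) = 22.914 mg/L
Dose 4 (150 mg at t=6 h): 150·exp(−0.03851·9) = 106.066 mg/L
Dose 5 (55 mg at t=8 h): 55·exp(−0.03851·7) = 42.004 mg/L
Dose 6 (220 mg at t=10 h): 220·exp(−0.03851·5) = 181.469 mg/L
Dose 7 (325 mg at t=12 h): 325·exp(−0.03851·3) = 289.542 mg/L
Dose 8 (305 mg at t=14 h): 305·exp(−0.03851·1) = 293.478 mg/L
C(15) = 196.431 + 42.431 + 22.914 + 106.066 + 42.004 + 181.469 + 289.542 + 293.478 = 1174.337 mg/L

1174.337 mg/L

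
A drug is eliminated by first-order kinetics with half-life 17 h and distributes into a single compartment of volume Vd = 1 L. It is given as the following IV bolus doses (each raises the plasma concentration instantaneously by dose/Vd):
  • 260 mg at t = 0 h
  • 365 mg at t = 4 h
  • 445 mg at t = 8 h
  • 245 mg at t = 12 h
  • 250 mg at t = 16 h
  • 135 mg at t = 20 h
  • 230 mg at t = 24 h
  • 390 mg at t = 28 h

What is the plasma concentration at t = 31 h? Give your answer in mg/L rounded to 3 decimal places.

1221.788 mg/L

k = ln 2 / 17 = 0.04077 per h
Dose 1 (260 mg at t=0 h): 260·exp(−0.04077·31) = 73.458 mg/L
Dose 2 (365 mg at t=4 h): 365·exp(−0.04077·27) = 121.391 mg/L
Dose 3 (445 mg at t=8 h): 445·exp(−0.04077·23) = 174.214 mg/L
Dose 4 (245 mg at t=12 h): 245·exp(−0.04077·19) = 112.907 mg/L
Dose 5 (250 mg at t=16 h): 250·exp(−0.04077·15) = 135.620 mg/L
Dose 6 (135 mg at t=20 h): 135·exp(−0.04077·11) = 86.208 mg/L
Dose 7 (230 mg at t=24 h): 230·exp(−0.04077·7) = 172.892 mg/L
Dose 8 (390 mg at t=28 h): 390·exp(−0.04077·3) = 345.097 mg/L
C(31) = 73.458 + 121.391 + 174.214 + 112.907 + 135.620 + 86.208 + 172.892 + 345.097 = 1221.788 mg/L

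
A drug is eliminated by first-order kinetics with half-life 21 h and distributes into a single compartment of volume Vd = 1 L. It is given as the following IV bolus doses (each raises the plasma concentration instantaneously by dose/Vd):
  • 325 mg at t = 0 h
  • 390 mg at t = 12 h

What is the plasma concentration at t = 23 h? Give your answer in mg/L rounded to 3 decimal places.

423.377 mg/L

k = ln 2 / 21 = 0.03301 per h
Dose 1 (325 mg at t=0 h): 325·exp(−0.03301·23) = 152.119 mg/L
Dose 2 (390 mg at t=12 h): 390·exp(−0.03301·11) = 271.258 mg/L
C(23) = 152.119 + 271.258 = 423.377 mg/L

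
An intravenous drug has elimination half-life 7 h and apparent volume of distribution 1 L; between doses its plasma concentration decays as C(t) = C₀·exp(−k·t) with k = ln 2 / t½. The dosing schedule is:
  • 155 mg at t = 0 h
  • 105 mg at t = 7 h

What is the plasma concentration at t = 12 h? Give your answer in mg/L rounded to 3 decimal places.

111.235 mg/L

k = ln 2 / 7 = 0.09902 per h
Dose 1 (155 mg at t=0 h): 155·exp(−0.09902·12) = 47.237 mg/L
Dose 2 (105 mg at t=7 h): 105·exp(−0.09902·5) = 63.998 mg/L
C(12) = 47.237 + 63.998 = 111.235 mg/L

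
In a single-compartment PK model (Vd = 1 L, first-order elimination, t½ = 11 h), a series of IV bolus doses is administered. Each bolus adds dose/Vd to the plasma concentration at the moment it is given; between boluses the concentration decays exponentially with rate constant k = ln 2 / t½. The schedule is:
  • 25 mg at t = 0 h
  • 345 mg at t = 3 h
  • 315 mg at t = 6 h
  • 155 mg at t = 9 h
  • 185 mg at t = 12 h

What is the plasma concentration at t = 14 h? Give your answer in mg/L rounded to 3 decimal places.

649.325 mg/L

k = ln 2 / 11 = 0.06301 per h
Dose 1 (25 mg at t=0 h): 25·exp(−0.06301·14) = 10.347 mg/L
Dose 2 (345 mg at t=3 h): 345·exp(−0.06301·11) = 172.500 mg/L
Dose 3 (315 mg at t=6 h): 315·exp(−0.06301·8) = 190.274 mg/L
Dose 4 (155 mg at t=9 h): 155·exp(−0.06301·5) = 113.110 mg/L
Dose 5 (185 mg at t=12 h): 185·exp(−0.06301·2) = 163.094 mg/L
C(14) = 10.347 + 172.500 + 190.274 + 113.110 + 163.094 = 649.325 mg/L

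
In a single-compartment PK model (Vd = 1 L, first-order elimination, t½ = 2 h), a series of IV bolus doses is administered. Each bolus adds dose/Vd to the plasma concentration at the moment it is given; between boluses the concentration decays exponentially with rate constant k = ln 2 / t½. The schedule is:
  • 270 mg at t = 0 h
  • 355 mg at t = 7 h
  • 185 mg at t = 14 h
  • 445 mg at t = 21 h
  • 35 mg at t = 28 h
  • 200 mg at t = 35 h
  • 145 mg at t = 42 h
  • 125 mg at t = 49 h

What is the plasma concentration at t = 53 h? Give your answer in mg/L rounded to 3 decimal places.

34.858 mg/L

k = ln 2 / 2 = 0.34657 per h
Dose 1 (270 mg at t=0 h): 270·exp(−0.34657·53) = 0.000 mg/L
Dose 2 (355 mg at t=7 h): 355·exp(−0.34657·46) = 0.000 mg/L
Dose 3 (185 mg at t=14 h): 185·exp(−0.34657·39) = 0.000 mg/L
Dose 4 (445 mg at t=21 h): 445·exp(−0.34657·32) = 0.007 mg/L
Dose 5 (35 mg at t=28 h): 35·exp(−0.34657·25) = 0.006 mg/L
Dose 6 (200 mg at t=35 h): 200·exp(−0.34657·18) = 0.391 mg/L
Dose 7 (145 mg at t=42 h): 145·exp(−0.34657·11) = 3.204 mg/L
Dose 8 (125 mg at t=49 h): 125·exp(−0.34657·4) = 31.250 mg/L
C(53) = 0.000 + 0.000 + 0.000 + 0.007 + 0.006 + 0.391 + 3.204 + 31.250 = 34.858 mg/L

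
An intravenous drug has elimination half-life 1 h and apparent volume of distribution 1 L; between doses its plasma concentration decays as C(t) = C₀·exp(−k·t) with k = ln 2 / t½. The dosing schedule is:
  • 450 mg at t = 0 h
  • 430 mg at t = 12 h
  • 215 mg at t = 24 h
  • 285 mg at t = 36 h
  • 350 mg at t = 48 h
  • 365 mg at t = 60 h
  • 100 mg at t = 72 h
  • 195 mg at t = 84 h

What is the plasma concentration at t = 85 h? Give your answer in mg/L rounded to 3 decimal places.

97.512 mg/L

k = ln 2 / 1 = 0.69315 per h
Dose 1 (450 mg at t=0 h): 450·exp(−0.69315·85) = 0.000 mg/L
Dose 2 (430 mg at t=12 h): 430·exp(−0.69315·73) = 0.000 mg/L
Dose 3 (215 mg at t=24 h): 215·exp(−0.69315·61) = 0.000 mg/L
Dose 4 (285 mg at t=36 h): 285·exp(−0.69315·49) = 0.000 mg/L
Dose 5 (350 mg at t=48 h): 350·exp(−0.69315·37) = 0.000 mg/L
Dose 6 (365 mg at t=60 h): 365·exp(−0.69315·25) = 0.000 mg/L
Dose 7 (100 mg at t=72 h): 100·exp(−0.69315·13) = 0.012 mg/L
Dose 8 (195 mg at t=84 h): 195·exp(−0.69315·1) = 97.500 mg/L
C(85) = 0.000 + 0.000 + 0.000 + 0.000 + 0.000 + 0.000 + 0.012 + 97.500 = 97.512 mg/L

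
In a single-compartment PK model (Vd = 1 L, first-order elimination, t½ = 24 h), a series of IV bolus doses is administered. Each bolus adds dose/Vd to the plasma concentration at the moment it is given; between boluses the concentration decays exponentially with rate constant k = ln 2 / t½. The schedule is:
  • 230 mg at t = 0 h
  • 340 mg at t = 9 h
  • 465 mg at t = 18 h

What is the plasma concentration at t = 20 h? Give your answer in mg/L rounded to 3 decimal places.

k = ln 2 / 24 = 0.02888 per h
Dose 1 (230 mg at t=0 h): 230·exp(−0.02888·20) = 129.083 mg/L
Dose 2 (340 mg at t=9 h): 340·exp(−0.02888·11) = 247.461 mg/L
Dose 3 (465 mg at t=18 h): 465·exp(−0.02888·2) = 438.902 mg/L
C(20) = 129.083 + 247.461 + 438.902 = 815.446 mg/L

815.446 mg/L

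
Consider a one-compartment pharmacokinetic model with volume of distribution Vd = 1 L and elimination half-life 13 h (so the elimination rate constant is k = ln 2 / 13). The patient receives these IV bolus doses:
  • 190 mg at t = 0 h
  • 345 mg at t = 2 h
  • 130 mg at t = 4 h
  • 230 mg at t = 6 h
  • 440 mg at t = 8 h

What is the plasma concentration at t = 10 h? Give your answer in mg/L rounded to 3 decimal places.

k = ln 2 / 13 = 0.05332 per h
Dose 1 (190 mg at t=0 h): 190·exp(−0.05332·10) = 111.479 mg/L
Dose 2 (345 mg at t=2 h): 345·exp(−0.05332·8) = 225.201 mg/L
Dose 3 (130 mg at t=4 h): 130·exp(−0.05332·6) = 94.407 mg/L
Dose 4 (230 mg at t=6 h): 230·exp(−0.05332·4) = 185.825 mg/L
Dose 5 (440 mg at t=8 h): 440·exp(−0.05332·2) = 395.494 mg/L
C(10) = 111.479 + 225.201 + 94.407 + 185.825 + 395.494 = 1012.406 mg/L

1012.406 mg/L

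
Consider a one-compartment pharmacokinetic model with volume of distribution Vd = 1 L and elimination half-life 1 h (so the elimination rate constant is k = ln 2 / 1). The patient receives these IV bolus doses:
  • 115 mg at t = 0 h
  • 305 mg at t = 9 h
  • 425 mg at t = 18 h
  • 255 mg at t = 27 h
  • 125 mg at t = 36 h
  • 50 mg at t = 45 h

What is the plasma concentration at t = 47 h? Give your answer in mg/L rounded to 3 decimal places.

k = ln 2 / 1 = 0.69315 per h
Dose 1 (115 mg at t=0 h): 115·exp(−0.69315·47) = 0.000 mg/L
Dose 2 (305 mg at t=9 h): 305·exp(−0.69315·38) = 0.000 mg/L
Dose 3 (425 mg at t=18 h): 425·exp(−0.69315·29) = 0.000 mg/L
Dose 4 (255 mg at t=27 h): 255·exp(−0.69315·20) = 0.000 mg/L
Dose 5 (125 mg at t=36 h): 125·exp(−0.69315·11) = 0.061 mg/L
Dose 6 (50 mg at t=45 h): 50·exp(−0.69315·2) = 12.500 mg/L
C(47) = 0.000 + 0.000 + 0.000 + 0.000 + 0.061 + 12.500 = 12.561 mg/L

12.561 mg/L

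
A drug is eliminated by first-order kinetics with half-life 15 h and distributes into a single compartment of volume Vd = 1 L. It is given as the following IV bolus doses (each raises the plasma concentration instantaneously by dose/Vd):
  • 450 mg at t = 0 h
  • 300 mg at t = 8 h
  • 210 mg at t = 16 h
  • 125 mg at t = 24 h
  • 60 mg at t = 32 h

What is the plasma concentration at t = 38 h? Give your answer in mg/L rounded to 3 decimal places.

339.642 mg/L

k = ln 2 / 15 = 0.04621 per h
Dose 1 (450 mg at t=0 h): 450·exp(−0.04621·38) = 77.733 mg/L
Dose 2 (300 mg at t=8 h): 300·exp(−0.04621·30) = 75.000 mg/L
Dose 3 (210 mg at t=16 h): 210·exp(−0.04621·22) = 75.982 mg/L
Dose 4 (125 mg at t=24 h): 125·exp(−0.04621·14) = 65.456 mg/L
Dose 5 (60 mg at t=32 h): 60·exp(−0.04621·6) = 45.471 mg/L
C(38) = 77.733 + 75.000 + 75.982 + 65.456 + 45.471 = 339.642 mg/L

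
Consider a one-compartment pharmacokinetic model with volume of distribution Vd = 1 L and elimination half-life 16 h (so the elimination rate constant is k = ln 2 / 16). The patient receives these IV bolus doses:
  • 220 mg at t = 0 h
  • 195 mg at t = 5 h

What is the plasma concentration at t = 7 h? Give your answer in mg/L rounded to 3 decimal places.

k = ln 2 / 16 = 0.04332 per h
Dose 1 (220 mg at t=0 h): 220·exp(−0.04332·7) = 162.451 mg/L
Dose 2 (195 mg at t=5 h): 195·exp(−0.04332·2) = 178.816 mg/L
C(7) = 162.451 + 178.816 = 341.267 mg/L

341.267 mg/L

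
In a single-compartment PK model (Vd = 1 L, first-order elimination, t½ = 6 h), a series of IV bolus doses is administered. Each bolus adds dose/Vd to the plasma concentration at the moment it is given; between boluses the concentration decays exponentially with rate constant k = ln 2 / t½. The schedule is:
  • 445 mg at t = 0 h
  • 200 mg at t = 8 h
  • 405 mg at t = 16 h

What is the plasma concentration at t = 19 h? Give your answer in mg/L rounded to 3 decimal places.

392.058 mg/L

k = ln 2 / 6 = 0.11552 per h
Dose 1 (445 mg at t=0 h): 445·exp(−0.11552·19) = 49.556 mg/L
Dose 2 (200 mg at t=8 h): 200·exp(−0.11552·11) = 56.123 mg/L
Dose 3 (405 mg at t=16 h): 405·exp(−0.11552·3) = 286.378 mg/L
C(19) = 49.556 + 56.123 + 286.378 = 392.058 mg/L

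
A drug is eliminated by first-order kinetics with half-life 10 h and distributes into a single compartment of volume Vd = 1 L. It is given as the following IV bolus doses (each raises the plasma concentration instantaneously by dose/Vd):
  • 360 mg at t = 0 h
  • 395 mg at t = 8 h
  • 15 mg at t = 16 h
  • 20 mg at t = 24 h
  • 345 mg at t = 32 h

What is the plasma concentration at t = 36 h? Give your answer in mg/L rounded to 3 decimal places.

360.323 mg/L

k = ln 2 / 10 = 0.06931 per h
Dose 1 (360 mg at t=0 h): 360·exp(−0.06931·36) = 29.689 mg/L
Dose 2 (395 mg at t=8 h): 395·exp(−0.06931·28) = 56.717 mg/L
Dose 3 (15 mg at t=16 h): 15·exp(−0.06931·20) = 3.750 mg/L
Dose 4 (20 mg at t=24 h): 20·exp(−0.06931·12) = 8.706 mg/L
Dose 5 (345 mg at t=32 h): 345·exp(−0.06931·4) = 261.461 mg/L
C(36) = 29.689 + 56.717 + 3.750 + 8.706 + 261.461 = 360.323 mg/L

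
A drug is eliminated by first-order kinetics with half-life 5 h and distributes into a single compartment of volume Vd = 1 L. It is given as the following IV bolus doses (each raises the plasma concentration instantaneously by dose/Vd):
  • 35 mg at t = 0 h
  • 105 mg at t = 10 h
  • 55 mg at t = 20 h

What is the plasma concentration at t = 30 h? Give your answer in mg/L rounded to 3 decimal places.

k = ln 2 / 5 = 0.13863 per h
Dose 1 (35 mg at t=0 h): 35·exp(−0.13863·30) = 0.547 mg/L
Dose 2 (105 mg at t=10 h): 105·exp(−0.13863·20) = 6.562 mg/L
Dose 3 (55 mg at t=20 h): 55·exp(−0.13863·10) = 13.750 mg/L
C(30) = 0.547 + 6.562 + 13.750 = 20.859 mg/L

20.859 mg/L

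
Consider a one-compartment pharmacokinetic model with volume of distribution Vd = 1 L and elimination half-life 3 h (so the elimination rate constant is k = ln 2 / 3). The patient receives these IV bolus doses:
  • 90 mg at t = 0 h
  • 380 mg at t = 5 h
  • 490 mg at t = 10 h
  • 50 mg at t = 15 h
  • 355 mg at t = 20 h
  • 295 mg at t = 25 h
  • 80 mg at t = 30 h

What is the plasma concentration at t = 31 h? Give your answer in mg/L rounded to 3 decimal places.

171.274 mg/L

k = ln 2 / 3 = 0.23105 per h
Dose 1 (90 mg at t=0 h): 90·exp(−0.23105·31) = 0.070 mg/L
Dose 2 (380 mg at t=5 h): 380·exp(−0.23105·26) = 0.935 mg/L
Dose 3 (490 mg at t=10 h): 490·exp(−0.23105·21) = 3.828 mg/L
Dose 4 (50 mg at t=15 h): 50·exp(−0.23105·16) = 1.240 mg/L
Dose 5 (355 mg at t=20 h): 355·exp(−0.23105·11) = 27.954 mg/L
Dose 6 (295 mg at t=25 h): 295·exp(−0.23105·6) = 73.750 mg/L
Dose 7 (80 mg at t=30 h): 80·exp(−0.23105·1) = 63.496 mg/L
C(31) = 0.070 + 0.935 + 3.828 + 1.240 + 27.954 + 73.750 + 63.496 = 171.274 mg/L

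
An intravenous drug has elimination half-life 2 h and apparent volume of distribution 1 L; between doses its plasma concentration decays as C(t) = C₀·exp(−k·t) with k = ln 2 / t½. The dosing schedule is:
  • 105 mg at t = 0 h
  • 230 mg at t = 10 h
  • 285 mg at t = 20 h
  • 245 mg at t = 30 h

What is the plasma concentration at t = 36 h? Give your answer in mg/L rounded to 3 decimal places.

31.767 mg/L

k = ln 2 / 2 = 0.34657 per h
Dose 1 (105 mg at t=0 h): 105·exp(−0.34657·36) = 0.000 mg/L
Dose 2 (230 mg at t=10 h): 230·exp(−0.34657·26) = 0.028 mg/L
Dose 3 (285 mg at t=20 h): 285·exp(−0.34657·16) = 1.113 mg/L
Dose 4 (245 mg at t=30 h): 245·exp(−0.34657·6) = 30.625 mg/L
C(36) = 0.000 + 0.028 + 1.113 + 30.625 = 31.767 mg/L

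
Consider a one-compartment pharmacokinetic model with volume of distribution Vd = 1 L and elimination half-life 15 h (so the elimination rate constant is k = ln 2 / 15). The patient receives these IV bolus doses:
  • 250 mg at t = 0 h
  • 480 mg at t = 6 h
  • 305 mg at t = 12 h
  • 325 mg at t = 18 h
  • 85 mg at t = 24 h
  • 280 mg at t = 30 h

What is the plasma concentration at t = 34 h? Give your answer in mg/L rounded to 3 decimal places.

k = ln 2 / 15 = 0.04621 per h
Dose 1 (250 mg at t=0 h): 250·exp(−0.04621·34) = 51.952 mg/L
Dose 2 (480 mg at t=6 h): 480·exp(−0.04621·28) = 131.619 mg/L
Dose 3 (305 mg at t=12 h): 305·exp(−0.04621·22) = 110.354 mg/L
Dose 4 (325 mg at t=18 h): 325·exp(−0.04621·16) = 155.162 mg/L
Dose 5 (85 mg at t=24 h): 85·exp(−0.04621·10) = 53.547 mg/L
Dose 6 (280 mg at t=30 h): 280·exp(−0.04621·4) = 232.747 mg/L
C(34) = 51.952 + 131.619 + 110.354 + 155.162 + 53.547 + 232.747 = 735.381 mg/L

735.381 mg/L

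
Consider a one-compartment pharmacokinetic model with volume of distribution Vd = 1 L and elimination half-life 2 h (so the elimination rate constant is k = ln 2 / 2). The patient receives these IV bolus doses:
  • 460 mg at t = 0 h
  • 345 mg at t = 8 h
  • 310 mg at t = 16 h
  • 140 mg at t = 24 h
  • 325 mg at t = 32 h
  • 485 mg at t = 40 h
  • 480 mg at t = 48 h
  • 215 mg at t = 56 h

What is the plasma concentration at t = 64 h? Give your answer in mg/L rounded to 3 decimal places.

k = ln 2 / 2 = 0.34657 per h
Dose 1 (460 mg at t=0 h): 460·exp(−0.34657·64) = 0.000 mg/L
Dose 2 (345 mg at t=8 h): 345·exp(−0.34657·56) = 0.000 mg/L
Dose 3 (310 mg at t=16 h): 310·exp(−0.34657·48) = 0.000 mg/L
Dose 4 (140 mg at t=24 h): 140·exp(−0.34657·40) = 0.000 mg/L
Dose 5 (325 mg at t=32 h): 325·exp(−0.34657·32) = 0.005 mg/L
Dose 6 (485 mg at t=40 h): 485·exp(−0.34657·24) = 0.118 mg/L
Dose 7 (480 mg at t=48 h): 480·exp(−0.34657·16) = 1.875 mg/L
Dose 8 (215 mg at t=56 h): 215·exp(−0.34657·8) = 13.438 mg/L
C(64) = 0.000 + 0.000 + 0.000 + 0.000 + 0.005 + 0.118 + 1.875 + 13.438 = 15.436 mg/L

15.436 mg/L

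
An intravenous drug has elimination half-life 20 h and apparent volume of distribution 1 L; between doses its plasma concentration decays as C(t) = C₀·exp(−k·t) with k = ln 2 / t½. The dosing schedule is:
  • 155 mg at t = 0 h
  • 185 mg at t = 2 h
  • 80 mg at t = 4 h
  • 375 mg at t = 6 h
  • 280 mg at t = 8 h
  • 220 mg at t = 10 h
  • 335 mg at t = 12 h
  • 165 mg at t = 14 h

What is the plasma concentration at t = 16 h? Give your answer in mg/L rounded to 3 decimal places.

k = ln 2 / 20 = 0.03466 per h
Dose 1 (155 mg at t=0 h): 155·exp(−0.03466·16) = 89.024 mg/L
Dose 2 (185 mg at t=2 h): 185·exp(−0.03466·14) = 113.881 mg/L
Dose 3 (80 mg at t=4 h): 80·exp(−0.03466·12) = 52.780 mg/L
Dose 4 (375 mg at t=6 h): 375·exp(−0.03466·10) = 265.165 mg/L
Dose 5 (280 mg at t=8 h): 280·exp(−0.03466·8) = 212.200 mg/L
Dose 6 (220 mg at t=10 h): 220·exp(−0.03466·6) = 178.696 mg/L
Dose 7 (335 mg at t=12 h): 335·exp(−0.03466·4) = 291.634 mg/L
Dose 8 (165 mg at t=14 h): 165·exp(−0.03466·2) = 153.950 mg/L
C(16) = 89.024 + 113.881 + 52.780 + 265.165 + 212.200 + 178.696 + 291.634 + 153.950 = 1357.331 mg/L

1357.331 mg/L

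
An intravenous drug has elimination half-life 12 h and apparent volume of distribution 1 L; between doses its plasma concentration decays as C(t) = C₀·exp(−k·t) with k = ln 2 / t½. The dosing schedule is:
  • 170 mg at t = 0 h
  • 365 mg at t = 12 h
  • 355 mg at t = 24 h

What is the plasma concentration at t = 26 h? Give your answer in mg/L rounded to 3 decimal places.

k = ln 2 / 12 = 0.05776 per h
Dose 1 (170 mg at t=0 h): 170·exp(−0.05776·26) = 37.863 mg/L
Dose 2 (365 mg at t=12 h): 365·exp(−0.05776·14) = 162.589 mg/L
Dose 3 (355 mg at t=24 h): 355·exp(−0.05776·2) = 316.269 mg/L
C(26) = 37.863 + 162.589 + 316.269 = 516.721 mg/L

516.721 mg/L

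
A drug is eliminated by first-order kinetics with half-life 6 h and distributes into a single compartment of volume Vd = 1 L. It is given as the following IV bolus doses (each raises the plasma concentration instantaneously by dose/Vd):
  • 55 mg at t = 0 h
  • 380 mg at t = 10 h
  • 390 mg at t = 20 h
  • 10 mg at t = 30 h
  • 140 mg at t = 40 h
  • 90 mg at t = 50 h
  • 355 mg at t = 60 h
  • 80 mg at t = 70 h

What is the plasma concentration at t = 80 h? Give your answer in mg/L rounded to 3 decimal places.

65.143 mg/L

k = ln 2 / 6 = 0.11552 per h
Dose 1 (55 mg at t=0 h): 55·exp(−0.11552·80) = 0.005 mg/L
Dose 2 (380 mg at t=10 h): 380·exp(−0.11552·70) = 0.117 mg/L
Dose 3 (390 mg at t=20 h): 390·exp(−0.11552·60) = 0.381 mg/L
Dose 4 (10 mg at t=30 h): 10·exp(−0.11552·50) = 0.031 mg/L
Dose 5 (140 mg at t=40 h): 140·exp(−0.11552·40) = 1.378 mg/L
Dose 6 (90 mg at t=50 h): 90·exp(−0.11552·30) = 2.813 mg/L
Dose 7 (355 mg at t=60 h): 355·exp(−0.11552·20) = 35.220 mg/L
Dose 8 (80 mg at t=70 h): 80·exp(−0.11552·10) = 25.198 mg/L
C(80) = 0.005 + 0.117 + 0.381 + 0.031 + 1.378 + 2.813 + 35.220 + 25.198 = 65.143 mg/L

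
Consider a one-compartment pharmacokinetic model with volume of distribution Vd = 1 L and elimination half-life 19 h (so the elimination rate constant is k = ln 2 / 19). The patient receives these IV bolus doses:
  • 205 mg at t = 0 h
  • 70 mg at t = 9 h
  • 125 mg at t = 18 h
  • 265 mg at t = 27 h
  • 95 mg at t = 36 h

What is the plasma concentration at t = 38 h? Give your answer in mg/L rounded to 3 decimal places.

k = ln 2 / 19 = 0.03648 per h
Dose 1 (205 mg at t=0 h): 205·exp(−0.03648·38) = 51.250 mg/L
Dose 2 (70 mg at t=9 h): 70·exp(−0.03648·29) = 24.301 mg/L
Dose 3 (125 mg at t=18 h): 125·exp(−0.03648·20) = 60.261 mg/L
Dose 4 (265 mg at t=27 h): 265·exp(−0.03648·11) = 177.405 mg/L
Dose 5 (95 mg at t=36 h): 95·exp(−0.03648·2) = 88.315 mg/L
C(38) = 51.250 + 24.301 + 60.261 + 177.405 + 88.315 = 401.533 mg/L

401.533 mg/L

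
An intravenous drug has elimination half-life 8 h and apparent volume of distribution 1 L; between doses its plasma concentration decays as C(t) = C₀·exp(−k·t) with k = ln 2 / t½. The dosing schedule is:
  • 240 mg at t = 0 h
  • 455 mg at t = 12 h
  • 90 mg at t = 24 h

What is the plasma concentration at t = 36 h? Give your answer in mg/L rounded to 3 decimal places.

99.301 mg/L

k = ln 2 / 8 = 0.08664 per h
Dose 1 (240 mg at t=0 h): 240·exp(−0.08664·36) = 10.607 mg/L
Dose 2 (455 mg at t=12 h): 455·exp(−0.08664·24) = 56.875 mg/L
Dose 3 (90 mg at t=24 h): 90·exp(−0.08664·12) = 31.820 mg/L
C(36) = 10.607 + 56.875 + 31.820 = 99.301 mg/L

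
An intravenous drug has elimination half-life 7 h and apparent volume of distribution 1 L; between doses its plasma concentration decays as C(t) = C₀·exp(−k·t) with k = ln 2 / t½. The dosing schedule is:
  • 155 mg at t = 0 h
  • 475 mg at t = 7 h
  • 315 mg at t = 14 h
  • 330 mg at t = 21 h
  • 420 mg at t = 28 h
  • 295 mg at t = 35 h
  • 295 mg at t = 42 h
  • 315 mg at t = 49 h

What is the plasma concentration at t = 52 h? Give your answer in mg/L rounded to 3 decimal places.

k = ln 2 / 7 = 0.09902 per h
Dose 1 (155 mg at t=0 h): 155·exp(−0.09902·52) = 0.900 mg/L
Dose 2 (475 mg at t=7 h): 475·exp(−0.09902·45) = 5.514 mg/L
Dose 3 (315 mg at t=14 h): 315·exp(−0.09902·38) = 7.314 mg/L
Dose 4 (330 mg at t=21 h): 330·exp(−0.09902·31) = 15.324 mg/L
Dose 5 (420 mg at t=28 h): 420·exp(−0.09902·24) = 39.007 mg/L
Dose 6 (295 mg at t=35 h): 295·exp(−0.09902·17) = 54.796 mg/L
Dose 7 (295 mg at t=42 h): 295·exp(−0.09902·10) = 109.592 mg/L
Dose 8 (315 mg at t=49 h): 315·exp(−0.09902·3) = 234.044 mg/L
C(52) = 0.900 + 5.514 + 7.314 + 15.324 + 39.007 + 54.796 + 109.592 + 234.044 = 466.492 mg/L

466.492 mg/L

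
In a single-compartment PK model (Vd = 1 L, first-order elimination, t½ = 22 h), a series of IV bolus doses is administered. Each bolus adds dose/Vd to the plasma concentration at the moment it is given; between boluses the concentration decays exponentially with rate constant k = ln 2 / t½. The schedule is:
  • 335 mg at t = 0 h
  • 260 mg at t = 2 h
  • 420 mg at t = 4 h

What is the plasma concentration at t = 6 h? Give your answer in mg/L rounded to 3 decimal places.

900.862 mg/L

k = ln 2 / 22 = 0.03151 per h
Dose 1 (335 mg at t=0 h): 335·exp(−0.03151·6) = 277.297 mg/L
Dose 2 (260 mg at t=2 h): 260·exp(−0.03151·4) = 229.214 mg/L
Dose 3 (420 mg at t=4 h): 420·exp(−0.03151·2) = 394.351 mg/L
C(6) = 277.297 + 229.214 + 394.351 = 900.862 mg/L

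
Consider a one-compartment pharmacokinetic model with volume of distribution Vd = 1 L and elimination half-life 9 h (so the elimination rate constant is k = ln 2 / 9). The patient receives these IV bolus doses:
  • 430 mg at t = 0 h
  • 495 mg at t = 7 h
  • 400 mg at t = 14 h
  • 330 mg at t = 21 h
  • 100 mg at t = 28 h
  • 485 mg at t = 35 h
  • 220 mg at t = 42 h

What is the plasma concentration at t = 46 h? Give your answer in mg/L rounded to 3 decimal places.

k = ln 2 / 9 = 0.07702 per h
Dose 1 (430 mg at t=0 h): 430·exp(−0.07702·46) = 12.441 mg/L
Dose 2 (495 mg at t=7 h): 495·exp(−0.07702·39) = 24.555 mg/L
Dose 3 (400 mg at t=14 h): 400·exp(−0.07702·32) = 34.020 mg/L
Dose 4 (330 mg at t=21 h): 330·exp(−0.07702·25) = 48.119 mg/L
Dose 5 (100 mg at t=28 h): 100·exp(−0.07702·18) = 25.000 mg/L
Dose 6 (485 mg at t=35 h): 485·exp(−0.07702·11) = 207.882 mg/L
Dose 7 (220 mg at t=42 h): 220·exp(−0.07702·4) = 161.671 mg/L
C(46) = 12.441 + 24.555 + 34.020 + 48.119 + 25.000 + 207.882 + 161.671 = 513.688 mg/L

513.688 mg/L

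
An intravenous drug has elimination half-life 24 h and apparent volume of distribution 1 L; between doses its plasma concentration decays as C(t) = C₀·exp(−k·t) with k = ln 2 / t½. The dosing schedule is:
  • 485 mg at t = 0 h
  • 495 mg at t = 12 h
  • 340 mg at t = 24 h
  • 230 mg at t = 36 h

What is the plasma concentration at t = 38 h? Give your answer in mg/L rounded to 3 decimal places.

k = ln 2 / 24 = 0.02888 per h
Dose 1 (485 mg at t=0 h): 485·exp(−0.02888·38) = 161.849 mg/L
Dose 2 (495 mg at t=12 h): 495·exp(−0.02888·26) = 233.609 mg/L
Dose 3 (340 mg at t=24 h): 340·exp(−0.02888·14) = 226.923 mg/L
Dose 4 (230 mg at t=36 h): 230·exp(−0.02888·2) = 217.091 mg/L
C(38) = 161.849 + 233.609 + 226.923 + 217.091 = 839.472 mg/L

839.472 mg/L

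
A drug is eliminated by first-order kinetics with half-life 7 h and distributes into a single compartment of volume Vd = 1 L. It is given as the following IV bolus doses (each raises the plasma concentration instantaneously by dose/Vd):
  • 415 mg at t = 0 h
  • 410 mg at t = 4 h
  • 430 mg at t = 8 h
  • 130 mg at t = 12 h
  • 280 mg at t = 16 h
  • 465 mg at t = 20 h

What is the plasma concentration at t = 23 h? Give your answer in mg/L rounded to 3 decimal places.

731.630 mg/L

k = ln 2 / 7 = 0.09902 per h
Dose 1 (415 mg at t=0 h): 415·exp(−0.09902·23) = 42.555 mg/L
Dose 2 (410 mg at t=4 h): 410·exp(−0.09902·19) = 62.474 mg/L
Dose 3 (430 mg at t=8 h): 430·exp(−0.09902·15) = 97.365 mg/L
Dose 4 (130 mg at t=12 h): 130·exp(−0.09902·11) = 43.742 mg/L
Dose 5 (280 mg at t=16 h): 280·exp(−0.09902·7) = 140.000 mg/L
Dose 6 (465 mg at t=20 h): 465·exp(−0.09902·3) = 345.494 mg/L
C(23) = 42.555 + 62.474 + 97.365 + 43.742 + 140.000 + 345.494 = 731.630 mg/L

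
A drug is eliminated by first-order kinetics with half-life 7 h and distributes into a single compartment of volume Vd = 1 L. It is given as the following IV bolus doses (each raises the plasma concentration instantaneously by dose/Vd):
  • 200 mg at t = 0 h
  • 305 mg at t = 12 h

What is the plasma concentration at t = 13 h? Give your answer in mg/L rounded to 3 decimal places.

k = ln 2 / 7 = 0.09902 per h
Dose 1 (200 mg at t=0 h): 200·exp(−0.09902·13) = 55.204 mg/L
Dose 2 (305 mg at t=12 h): 305·exp(−0.09902·1) = 276.246 mg/L
C(13) = 55.204 + 276.246 = 331.450 mg/L

331.450 mg/L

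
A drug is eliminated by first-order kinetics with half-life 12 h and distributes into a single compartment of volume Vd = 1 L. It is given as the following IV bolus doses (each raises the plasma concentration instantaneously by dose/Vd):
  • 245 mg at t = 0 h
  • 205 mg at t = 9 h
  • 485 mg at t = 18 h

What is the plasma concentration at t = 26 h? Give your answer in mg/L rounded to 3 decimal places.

k = ln 2 / 12 = 0.05776 per h
Dose 1 (245 mg at t=0 h): 245·exp(−0.05776·26) = 54.568 mg/L
Dose 2 (205 mg at t=9 h): 205·exp(−0.05776·17) = 76.788 mg/L
Dose 3 (485 mg at t=18 h): 485·exp(−0.05776·8) = 305.531 mg/L
C(26) = 54.568 + 76.788 + 305.531 = 436.887 mg/L

436.887 mg/L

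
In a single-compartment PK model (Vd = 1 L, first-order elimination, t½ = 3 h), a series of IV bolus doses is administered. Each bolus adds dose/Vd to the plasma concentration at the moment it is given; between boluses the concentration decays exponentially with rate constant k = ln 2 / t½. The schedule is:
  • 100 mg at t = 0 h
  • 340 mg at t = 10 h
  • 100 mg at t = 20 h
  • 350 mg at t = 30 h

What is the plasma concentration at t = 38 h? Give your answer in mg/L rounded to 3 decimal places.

57.226 mg/L

k = ln 2 / 3 = 0.23105 per h
Dose 1 (100 mg at t=0 h): 100·exp(−0.23105·38) = 0.015 mg/L
Dose 2 (340 mg at t=10 h): 340·exp(−0.23105·28) = 0.527 mg/L
Dose 3 (100 mg at t=20 h): 100·exp(−0.23105·18) = 1.563 mg/L
Dose 4 (350 mg at t=30 h): 350·exp(−0.23105·8) = 55.122 mg/L
C(38) = 0.015 + 0.527 + 1.563 + 55.122 = 57.226 mg/L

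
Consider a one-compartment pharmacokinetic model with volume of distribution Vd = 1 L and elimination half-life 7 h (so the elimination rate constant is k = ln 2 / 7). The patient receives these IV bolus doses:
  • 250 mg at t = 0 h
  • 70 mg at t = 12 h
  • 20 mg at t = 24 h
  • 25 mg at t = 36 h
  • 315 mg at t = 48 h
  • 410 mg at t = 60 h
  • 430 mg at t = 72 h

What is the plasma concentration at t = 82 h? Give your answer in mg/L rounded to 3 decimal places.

k = ln 2 / 7 = 0.09902 per h
Dose 1 (250 mg at t=0 h): 250·exp(−0.09902·82) = 0.074 mg/L
Dose 2 (70 mg at t=12 h): 70·exp(−0.09902·70) = 0.068 mg/L
Dose 3 (20 mg at t=24 h): 20·exp(−0.09902·58) = 0.064 mg/L
Dose 4 (25 mg at t=36 h): 25·exp(−0.09902·46) = 0.263 mg/L
Dose 5 (315 mg at t=48 h): 315·exp(−0.09902·34) = 10.868 mg/L
Dose 6 (410 mg at t=60 h): 410·exp(−0.09902·22) = 46.418 mg/L
Dose 7 (430 mg at t=72 h): 430·exp(−0.09902·10) = 159.744 mg/L
C(82) = 0.074 + 0.068 + 0.064 + 0.263 + 10.868 + 46.418 + 159.744 = 217.501 mg/L

217.501 mg/L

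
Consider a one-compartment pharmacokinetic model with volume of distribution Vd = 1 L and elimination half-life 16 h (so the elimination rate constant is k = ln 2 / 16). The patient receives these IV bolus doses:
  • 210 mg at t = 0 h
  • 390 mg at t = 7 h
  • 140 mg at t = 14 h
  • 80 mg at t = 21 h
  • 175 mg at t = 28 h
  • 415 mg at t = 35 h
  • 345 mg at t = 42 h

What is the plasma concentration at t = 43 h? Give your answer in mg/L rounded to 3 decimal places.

k = ln 2 / 16 = 0.04332 per h
Dose 1 (210 mg at t=0 h): 210·exp(−0.04332·43) = 32.599 mg/L
Dose 2 (390 mg at t=7 h): 390·exp(−0.04332·36) = 81.987 mg/L
Dose 3 (140 mg at t=14 h): 140·exp(−0.04332·29) = 39.858 mg/L
Dose 4 (80 mg at t=21 h): 80·exp(−0.04332·22) = 30.844 mg/L
Dose 5 (175 mg at t=28 h): 175·exp(−0.04332·15) = 91.374 mg/L
Dose 6 (415 mg at t=35 h): 415·exp(−0.04332·8) = 293.449 mg/L
Dose 7 (345 mg at t=42 h): 345·exp(−0.04332·1) = 330.373 mg/L
C(43) = 32.599 + 81.987 + 39.858 + 30.844 + 91.374 + 293.449 + 330.373 = 900.484 mg/L

900.484 mg/L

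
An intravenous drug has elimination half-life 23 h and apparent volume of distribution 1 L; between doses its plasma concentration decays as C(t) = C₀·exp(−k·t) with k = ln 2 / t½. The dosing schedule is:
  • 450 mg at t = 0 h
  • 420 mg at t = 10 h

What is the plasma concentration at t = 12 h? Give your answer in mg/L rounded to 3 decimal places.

708.872 mg/L

k = ln 2 / 23 = 0.03014 per h
Dose 1 (450 mg at t=0 h): 450·exp(−0.03014·12) = 313.439 mg/L
Dose 2 (420 mg at t=10 h): 420·exp(−0.03014·2) = 395.433 mg/L
C(12) = 313.439 + 395.433 = 708.872 mg/L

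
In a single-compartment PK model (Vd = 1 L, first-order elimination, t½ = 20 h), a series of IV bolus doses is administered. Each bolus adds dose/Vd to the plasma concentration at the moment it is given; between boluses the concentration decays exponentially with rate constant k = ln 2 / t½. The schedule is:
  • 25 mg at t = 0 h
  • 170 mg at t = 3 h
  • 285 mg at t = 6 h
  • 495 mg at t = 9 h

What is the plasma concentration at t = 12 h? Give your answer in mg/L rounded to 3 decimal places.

818.552 mg/L

k = ln 2 / 20 = 0.03466 per h
Dose 1 (25 mg at t=0 h): 25·exp(−0.03466·12) = 16.494 mg/L
Dose 2 (170 mg at t=3 h): 170·exp(−0.03466·9) = 124.447 mg/L
Dose 3 (285 mg at t=6 h): 285·exp(−0.03466·6) = 231.492 mg/L
Dose 4 (495 mg at t=9 h): 495·exp(−0.03466·3) = 446.119 mg/L
C(12) = 16.494 + 124.447 + 231.492 + 446.119 = 818.552 mg/L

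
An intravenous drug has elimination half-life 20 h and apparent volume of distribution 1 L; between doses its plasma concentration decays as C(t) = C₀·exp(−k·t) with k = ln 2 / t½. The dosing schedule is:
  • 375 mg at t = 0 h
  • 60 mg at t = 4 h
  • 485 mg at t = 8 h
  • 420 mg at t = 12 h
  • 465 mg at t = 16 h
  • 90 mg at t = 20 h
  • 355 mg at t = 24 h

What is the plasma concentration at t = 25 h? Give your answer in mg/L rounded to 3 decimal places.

k = ln 2 / 20 = 0.03466 per h
Dose 1 (375 mg at t=0 h): 375·exp(−0.03466·25) = 157.668 mg/L
Dose 2 (60 mg at t=4 h): 60·exp(−0.03466·21) = 28.978 mg/L
Dose 3 (485 mg at t=8 h): 485·exp(−0.03466·17) = 269.071 mg/L
Dose 4 (420 mg at t=12 h): 420·exp(−0.03466·13) = 267.658 mg/L
Dose 5 (465 mg at t=16 h): 465·exp(−0.03466·9) = 340.400 mg/L
Dose 6 (90 mg at t=20 h): 90·exp(−0.03466·5) = 75.681 mg/L
Dose 7 (355 mg at t=24 h): 355·exp(−0.03466·1) = 342.907 mg/L
C(25) = 157.668 + 28.978 + 269.071 + 267.658 + 340.400 + 75.681 + 342.907 = 1482.362 mg/L

1482.362 mg/L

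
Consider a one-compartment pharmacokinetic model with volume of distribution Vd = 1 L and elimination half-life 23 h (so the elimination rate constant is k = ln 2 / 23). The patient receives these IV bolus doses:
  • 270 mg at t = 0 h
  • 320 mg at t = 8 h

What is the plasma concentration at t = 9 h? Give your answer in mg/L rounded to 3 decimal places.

k = ln 2 / 23 = 0.03014 per h
Dose 1 (270 mg at t=0 h): 270·exp(−0.03014·9) = 205.859 mg/L
Dose 2 (320 mg at t=8 h): 320·exp(−0.03014·1) = 310.500 mg/L
C(9) = 205.859 + 310.500 = 516.359 mg/L

516.359 mg/L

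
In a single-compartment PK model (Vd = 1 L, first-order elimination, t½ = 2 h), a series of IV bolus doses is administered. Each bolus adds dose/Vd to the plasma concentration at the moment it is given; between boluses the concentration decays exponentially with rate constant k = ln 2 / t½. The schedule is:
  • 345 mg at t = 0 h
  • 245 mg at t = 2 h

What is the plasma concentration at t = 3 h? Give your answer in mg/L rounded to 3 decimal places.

k = ln 2 / 2 = 0.34657 per h
Dose 1 (345 mg at t=0 h): 345·exp(−0.34657·3) = 121.976 mg/L
Dose 2 (245 mg at t=2 h): 245·exp(−0.34657·1) = 173.241 mg/L
C(3) = 121.976 + 173.241 = 295.217 mg/L

295.217 mg/L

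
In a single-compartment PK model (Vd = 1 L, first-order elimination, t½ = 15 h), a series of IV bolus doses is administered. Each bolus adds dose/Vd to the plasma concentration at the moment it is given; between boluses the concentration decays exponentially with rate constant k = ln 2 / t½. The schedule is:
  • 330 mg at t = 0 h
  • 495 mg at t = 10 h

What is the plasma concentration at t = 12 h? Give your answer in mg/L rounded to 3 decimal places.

k = ln 2 / 15 = 0.04621 per h
Dose 1 (330 mg at t=0 h): 330·exp(−0.04621·12) = 189.535 mg/L
Dose 2 (495 mg at t=10 h): 495·exp(−0.04621·2) = 451.303 mg/L
C(12) = 189.535 + 451.303 = 640.838 mg/L

640.838 mg/L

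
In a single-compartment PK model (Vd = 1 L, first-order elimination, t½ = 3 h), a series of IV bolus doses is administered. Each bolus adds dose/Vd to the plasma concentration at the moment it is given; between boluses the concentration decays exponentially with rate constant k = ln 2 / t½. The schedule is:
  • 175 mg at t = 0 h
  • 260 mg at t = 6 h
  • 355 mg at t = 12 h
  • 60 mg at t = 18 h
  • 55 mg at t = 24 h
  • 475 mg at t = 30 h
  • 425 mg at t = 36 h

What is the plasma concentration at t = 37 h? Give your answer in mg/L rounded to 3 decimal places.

k = ln 2 / 3 = 0.23105 per h
Dose 1 (175 mg at t=0 h): 175·exp(−0.23105·37) = 0.034 mg/L
Dose 2 (260 mg at t=6 h): 260·exp(−0.23105·31) = 0.202 mg/L
Dose 3 (355 mg at t=12 h): 355·exp(−0.23105·25) = 1.101 mg/L
Dose 4 (60 mg at t=18 h): 60·exp(−0.23105·19) = 0.744 mg/L
Dose 5 (55 mg at t=24 h): 55·exp(−0.23105·13) = 2.728 mg/L
Dose 6 (475 mg at t=30 h): 475·exp(−0.23105·7) = 94.252 mg/L
Dose 7 (425 mg at t=36 h): 425·exp(−0.23105·1) = 337.323 mg/L
C(37) = 0.034 + 0.202 + 1.101 + 0.744 + 2.728 + 94.252 + 337.323 = 436.383 mg/L

436.383 mg/L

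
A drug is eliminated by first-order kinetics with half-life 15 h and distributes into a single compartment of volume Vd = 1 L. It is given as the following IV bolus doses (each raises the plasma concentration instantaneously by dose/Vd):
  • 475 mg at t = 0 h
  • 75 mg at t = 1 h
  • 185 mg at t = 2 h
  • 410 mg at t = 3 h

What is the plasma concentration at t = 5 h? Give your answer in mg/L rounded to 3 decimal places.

974.209 mg/L

k = ln 2 / 15 = 0.04621 per h
Dose 1 (475 mg at t=0 h): 475·exp(−0.04621·5) = 377.008 mg/L
Dose 2 (75 mg at t=1 h): 75·exp(−0.04621·4) = 62.343 mg/L
Dose 3 (185 mg at t=2 h): 185·exp(−0.04621·3) = 161.052 mg/L
Dose 4 (410 mg at t=3 h): 410·exp(−0.04621·2) = 373.806 mg/L
C(5) = 377.008 + 62.343 + 161.052 + 373.806 = 974.209 mg/L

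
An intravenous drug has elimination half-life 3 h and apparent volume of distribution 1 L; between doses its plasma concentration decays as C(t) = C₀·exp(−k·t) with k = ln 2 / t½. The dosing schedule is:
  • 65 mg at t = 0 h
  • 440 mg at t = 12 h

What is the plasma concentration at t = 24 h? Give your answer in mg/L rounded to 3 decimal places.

27.754 mg/L

k = ln 2 / 3 = 0.23105 per h
Dose 1 (65 mg at t=0 h): 65·exp(−0.23105·24) = 0.254 mg/L
Dose 2 (440 mg at t=12 h): 440·exp(−0.23105·12) = 27.500 mg/L
C(24) = 0.254 + 27.500 = 27.754 mg/L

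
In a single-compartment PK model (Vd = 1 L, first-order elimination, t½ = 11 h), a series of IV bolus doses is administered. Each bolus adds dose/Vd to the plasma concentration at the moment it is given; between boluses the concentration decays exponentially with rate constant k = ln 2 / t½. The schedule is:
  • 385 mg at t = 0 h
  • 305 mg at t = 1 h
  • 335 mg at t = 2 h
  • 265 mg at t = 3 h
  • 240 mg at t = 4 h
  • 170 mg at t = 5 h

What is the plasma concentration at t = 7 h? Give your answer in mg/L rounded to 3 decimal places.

k = ln 2 / 11 = 0.06301 per h
Dose 1 (385 mg at t=0 h): 385·exp(−0.06301·7) = 247.683 mg/L
Dose 2 (305 mg at t=1 h): 305·exp(−0.06301·6) = 208.979 mg/L
Dose 3 (335 mg at t=2 h): 335·exp(−0.06301·5) = 244.463 mg/L
Dose 4 (265 mg at t=3 h): 265·exp(−0.06301·4) = 205.959 mg/L
Dose 5 (240 mg at t=4 h): 240·exp(−0.06301·3) = 198.661 mg/L
Dose 6 (170 mg at t=5 h): 170·exp(−0.06301·2) = 149.871 mg/L
C(7) = 247.683 + 208.979 + 244.463 + 205.959 + 198.661 + 149.871 = 1255.615 mg/L

1255.615 mg/L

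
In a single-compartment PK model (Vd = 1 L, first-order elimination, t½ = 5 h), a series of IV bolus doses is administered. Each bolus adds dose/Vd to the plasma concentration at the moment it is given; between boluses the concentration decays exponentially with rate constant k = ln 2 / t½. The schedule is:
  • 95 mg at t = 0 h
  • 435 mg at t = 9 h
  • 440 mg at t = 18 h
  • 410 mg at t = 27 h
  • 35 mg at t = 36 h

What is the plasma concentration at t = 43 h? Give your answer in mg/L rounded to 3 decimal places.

k = ln 2 / 5 = 0.13863 per h
Dose 1 (95 mg at t=0 h): 95·exp(−0.13863·43) = 0.245 mg/L
Dose 2 (435 mg at t=9 h): 435·exp(−0.13863·34) = 3.904 mg/L
Dose 3 (440 mg at t=18 h): 440·exp(−0.13863·25) = 13.750 mg/L
Dose 4 (410 mg at t=27 h): 410·exp(−0.13863·16) = 44.616 mg/L
Dose 5 (35 mg at t=36 h): 35·exp(−0.13863·7) = 13.263 mg/L
C(43) = 0.245 + 3.904 + 13.750 + 44.616 + 13.263 = 75.777 mg/L

75.777 mg/L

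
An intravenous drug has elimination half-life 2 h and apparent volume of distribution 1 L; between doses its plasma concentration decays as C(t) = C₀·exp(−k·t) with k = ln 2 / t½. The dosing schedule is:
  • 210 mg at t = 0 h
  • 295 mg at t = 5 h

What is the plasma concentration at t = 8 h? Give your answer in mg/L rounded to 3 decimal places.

117.423 mg/L

k = ln 2 / 2 = 0.34657 per h
Dose 1 (210 mg at t=0 h): 210·exp(−0.34657·8) = 13.125 mg/L
Dose 2 (295 mg at t=5 h): 295·exp(−0.34657·3) = 104.298 mg/L
C(8) = 13.125 + 104.298 = 117.423 mg/L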